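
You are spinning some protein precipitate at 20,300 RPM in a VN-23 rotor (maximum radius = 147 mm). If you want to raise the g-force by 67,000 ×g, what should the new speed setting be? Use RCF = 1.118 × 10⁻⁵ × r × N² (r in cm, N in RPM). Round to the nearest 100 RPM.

28600 RPM

r = 147 mm = 14.7 cm
Current RCF = 1.118 × 10⁻⁵ × 14.7 × (20300)² = 1.118 × 10⁻⁵ × 14.7 × 412,090,000 ≈ 67,725.3 × g
Target RCF = 67,725.3 + 67,000 = 134,725.3 × g
N² = 134,725.3 / (16.4346 × 10⁻⁵) = 819,766,225
N ≈ √819,766,225 ≈ 28,631.6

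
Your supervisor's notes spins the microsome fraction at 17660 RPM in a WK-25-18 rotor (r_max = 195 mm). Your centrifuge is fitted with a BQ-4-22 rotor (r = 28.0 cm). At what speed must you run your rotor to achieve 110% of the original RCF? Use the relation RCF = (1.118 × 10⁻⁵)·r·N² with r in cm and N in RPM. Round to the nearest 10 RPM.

15460 RPM

Original rotor: r = 195 mm = 19.5 cm
RCF_original = 1.118 × 10⁻⁵ × 19.5 × (17660)² = 1.118 × 10⁻⁵ × 19.5 × 311,875,600 ≈ 67,992 × g
Target RCF = 1.1 × 67,992 ≈ 74,791.2 × g
74,791.2 = 1.118 × 10⁻⁵ × 28 × N²
N² = 74,791.2 / (31.304 × 10⁻⁵) = 238,918,988
N ≈ √238,918,988 ≈ 15,457.0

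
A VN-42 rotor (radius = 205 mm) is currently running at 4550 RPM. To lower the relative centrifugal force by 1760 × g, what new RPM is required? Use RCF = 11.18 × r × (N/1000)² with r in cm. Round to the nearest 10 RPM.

r = 205 mm = 20.5 cm
Current RCF = 11.18 × 20.5 × (4.55)² = 11.18 × 20.5 × 20.7025 ≈ 4,744.8 × g
Target RCF = 4,744.8 − 1,760 = 2,984.8 × g
(N/1000)² = 2,984.8 / 229.19 = 13.02326
N = 1000 × √13.02326 ≈ 3,608.8

≈ 3610 RPM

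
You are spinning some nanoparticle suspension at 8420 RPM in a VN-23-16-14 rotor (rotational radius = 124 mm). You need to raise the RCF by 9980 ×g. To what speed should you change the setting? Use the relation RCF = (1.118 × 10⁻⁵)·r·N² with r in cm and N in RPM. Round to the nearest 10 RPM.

N₂ ≈ 11950 RPM

r = 124 mm = 12.4 cm
Current RCF = 1.118 × 10⁻⁵ × 12.4 × (8420)² = 1.118 × 10⁻⁵ × 12.4 × 70,896,400 ≈ 9,828.5 × g
Target RCF = 9,828.5 + 9,980 = 19,808.5 × g
N² = 19,808.5 / (13.8632 × 10⁻⁵) = 142,885,481
N ≈ √142,885,481 ≈ 11,953.5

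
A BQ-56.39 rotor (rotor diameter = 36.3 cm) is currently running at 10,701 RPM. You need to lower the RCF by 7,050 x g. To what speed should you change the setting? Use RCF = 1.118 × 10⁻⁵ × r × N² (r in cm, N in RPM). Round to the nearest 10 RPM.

N₂ ≈ 8930 RPM

r = 36.3 / 2 = 18.15 cm
Current RCF = 1.118 × 10⁻⁵ × 18.15 × (10701)² = 1.118 × 10⁻⁵ × 18.15 × 114,511,401 ≈ 23,236.3 × g
Target RCF = 23,236.3 − 7,050 = 16,186.3 × g
N² = 16,186.3 / (20.2917 × 10⁻⁵) = 79,768,083
N ≈ √79,768,083 ≈ 8,931.3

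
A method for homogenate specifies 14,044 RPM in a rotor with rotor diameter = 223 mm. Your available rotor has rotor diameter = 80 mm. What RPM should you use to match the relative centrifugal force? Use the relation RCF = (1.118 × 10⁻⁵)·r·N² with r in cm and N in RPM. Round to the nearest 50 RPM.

≈ 23450 RPM

Original rotor: r = 223 mm / 2 = 111.5 mm = 11.15 cm
RCF_original = 1.118 × 10⁻⁵ × 11.15 × (14044)² = 1.118 × 10⁻⁵ × 11.15 × 197,233,936 ≈ 24,586.6 × g
Your rotor: r = 80 mm / 2 = 40 mm = 4 cm
24,586.6 = 1.118 × 10⁻⁵ × 4 × N²
N² = 24,586.6 / (4.472 × 10⁻⁵) = 549,789,803
N ≈ √549,789,803 ≈ 23,447.6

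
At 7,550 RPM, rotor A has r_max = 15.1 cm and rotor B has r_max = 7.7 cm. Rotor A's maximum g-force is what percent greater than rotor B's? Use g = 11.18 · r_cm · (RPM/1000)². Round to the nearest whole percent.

96%

At equal RPM, RCF scales linearly with r: ratio = 15.1 / 7.7 = 1.9610.
So rotor A delivers 96.1% more g-force.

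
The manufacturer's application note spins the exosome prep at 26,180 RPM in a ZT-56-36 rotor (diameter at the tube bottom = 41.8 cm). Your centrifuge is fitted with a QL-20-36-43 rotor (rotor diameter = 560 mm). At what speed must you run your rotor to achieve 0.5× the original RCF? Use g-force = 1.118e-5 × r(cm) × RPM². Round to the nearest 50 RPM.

Original rotor: r = 41.8 / 2 = 20.9 cm
RCF_original = 1.118 × 10⁻⁵ × 20.9 × (26180)² = 1.118 × 10⁻⁵ × 20.9 × 685,392,400 ≈ 160,150.2 × g
Target RCF = 0.5 × 160,150.2 ≈ 80,075.1 × g
Your rotor: r = 560 mm / 2 = 280 mm = 28 cm
80,075.1 = 1.118 × 10⁻⁵ × 28 × N²
N² = 80,075.1 / (31.304 × 10⁻⁵) = 255,798,301
N ≈ √255,798,301 ≈ 15,993.7

≈ 16000 RPM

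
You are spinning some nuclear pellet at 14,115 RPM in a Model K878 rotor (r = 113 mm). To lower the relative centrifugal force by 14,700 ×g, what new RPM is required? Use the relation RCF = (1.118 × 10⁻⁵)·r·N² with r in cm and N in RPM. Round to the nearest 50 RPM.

≈ 9100 RPM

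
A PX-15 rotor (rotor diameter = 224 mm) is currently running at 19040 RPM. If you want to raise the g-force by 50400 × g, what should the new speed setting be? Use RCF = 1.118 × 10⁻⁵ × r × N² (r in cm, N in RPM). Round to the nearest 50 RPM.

27650 RPM

r = 224 mm / 2 = 112 mm = 11.2 cm
Current RCF = 1.118 × 10⁻⁵ × 11.2 × (19040)² = 1.118 × 10⁻⁵ × 11.2 × 362,521,600 ≈ 45,393.5 × g
Target RCF = 45,393.5 + 50,400 = 95,793.5 × g
N² = 95,793.5 / (12.5216 × 10⁻⁵) = 765,026,035
N ≈ √765,026,035 ≈ 27,659.1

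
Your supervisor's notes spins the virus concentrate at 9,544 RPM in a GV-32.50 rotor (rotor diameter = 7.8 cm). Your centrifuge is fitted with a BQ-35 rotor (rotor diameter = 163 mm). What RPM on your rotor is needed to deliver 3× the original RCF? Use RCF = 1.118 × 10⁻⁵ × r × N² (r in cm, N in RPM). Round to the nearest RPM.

11435 RPM

Original rotor: r = 7.8 / 2 = 3.9 cm
RCF_original = 1.118 × 10⁻⁵ × 3.9 × (9544)² = 1.118 × 10⁻⁵ × 3.9 × 91,087,936 ≈ 3,971.6 × g
Target RCF = 3 × 3,971.6 ≈ 11,914.8 × g
Your rotor: r = 163 mm / 2 = 81.5 mm = 8.15 cm
11,914.8 = 1.118 × 10⁻⁵ × 8.15 × N²
N² = 11,914.8 / (9.1117 × 10⁻⁵) = 130,763,743
N ≈ √130,763,743 ≈ 11,435.2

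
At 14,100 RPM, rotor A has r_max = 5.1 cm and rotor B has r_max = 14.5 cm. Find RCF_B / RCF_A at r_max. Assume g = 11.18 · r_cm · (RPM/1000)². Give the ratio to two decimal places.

2.84

At fixed N, RCF ∝ r, so RCF_B/RCF_A = r_B/r_A = 14.5 / 5.1 = 2.8431.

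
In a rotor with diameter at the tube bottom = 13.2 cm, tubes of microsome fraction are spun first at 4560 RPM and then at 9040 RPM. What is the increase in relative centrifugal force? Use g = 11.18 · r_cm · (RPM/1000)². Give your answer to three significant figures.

4500 × g

r = 13.2 / 2 = 6.6 cm
RCF₁ = 11.18 × 6.6 × (4.56)² = 11.18 × 6.6 × 20.7936 ≈ 1,534.3 × g
RCF₂ = 11.18 × 6.6 × (9.04)² = 11.18 × 6.6 × 81.7216 ≈ 6,030.1 × g
Increase = 6,030.1 − 1,534.3 = 4,495.8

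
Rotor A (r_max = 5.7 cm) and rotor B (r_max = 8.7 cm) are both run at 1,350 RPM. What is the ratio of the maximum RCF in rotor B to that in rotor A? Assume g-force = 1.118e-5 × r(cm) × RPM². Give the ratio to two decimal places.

1.53

At fixed N, RCF ∝ r, so RCF_B/RCF_A = r_B/r_A = 8.7 / 5.7 = 1.5263.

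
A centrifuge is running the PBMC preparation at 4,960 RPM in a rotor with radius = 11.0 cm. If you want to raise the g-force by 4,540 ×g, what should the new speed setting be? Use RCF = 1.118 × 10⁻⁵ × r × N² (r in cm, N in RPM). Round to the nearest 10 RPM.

Current RCF = 1.118 × 10⁻⁵ × 11 × (4960)² = 1.118 × 10⁻⁵ × 11 × 24,601,600 ≈ 3,025.5 × g
Target RCF = 3,025.5 + 4,540 = 7,565.5 × g
N² = 7,565.5 / (12.298 × 10⁻⁵) = 61,518,133
N ≈ √61,518,133 ≈ 7,843.3

7840 RPM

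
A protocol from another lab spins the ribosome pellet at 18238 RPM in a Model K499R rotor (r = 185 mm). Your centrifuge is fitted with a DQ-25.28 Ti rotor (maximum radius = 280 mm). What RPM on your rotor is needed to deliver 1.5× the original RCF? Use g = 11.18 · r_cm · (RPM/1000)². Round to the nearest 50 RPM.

≈ 18150 RPM

Original rotor: r = 185 mm = 18.5 cm
RCF_original = 11.18 × 18.5 × (18.238)² = 11.18 × 18.5 × 332.624644 ≈ 68,796.8 × g
Target RCF = 1.5 × 68,796.8 ≈ 103,195.2 × g
Your rotor: r = 280 mm = 28.0 cm
103,195.2 = 11.18 × 28 × (N/1000)²
(N/1000)² = 103,195.2 / 313.04 = 329.655
N = 1000 × √329.655 ≈ 18,156.4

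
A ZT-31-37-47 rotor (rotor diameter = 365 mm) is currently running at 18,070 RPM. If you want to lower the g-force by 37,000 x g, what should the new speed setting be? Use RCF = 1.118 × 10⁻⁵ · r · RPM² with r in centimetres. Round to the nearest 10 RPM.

r = 365 mm / 2 = 182.5 mm = 18.25 cm
Current RCF = 1.118 × 10⁻⁵ × 18.25 × (18070)² = 1.118 × 10⁻⁵ × 18.25 × 326,524,900 ≈ 66,622.5 × g
Target RCF = 66,622.5 − 37,000 = 29,622.5 × g
N² = 29,622.5 / (20.4035 × 10⁻⁵) = 145,183,424
N ≈ √145,183,424 ≈ 12,049.2

12050 RPM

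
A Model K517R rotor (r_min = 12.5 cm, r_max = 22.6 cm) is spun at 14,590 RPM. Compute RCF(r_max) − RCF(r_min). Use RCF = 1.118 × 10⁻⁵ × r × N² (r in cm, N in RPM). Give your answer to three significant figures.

ΔRCF = 1.118 × 10⁻⁵ × (r_max − r_min) × N² = 1.118 × 10⁻⁵ × 10.1 × 212,868,100 ≈ 24,036.6

≈ 24000 × g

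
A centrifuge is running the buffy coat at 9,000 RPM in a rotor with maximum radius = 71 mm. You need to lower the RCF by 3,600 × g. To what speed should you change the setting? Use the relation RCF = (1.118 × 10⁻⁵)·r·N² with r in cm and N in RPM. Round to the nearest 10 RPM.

5970 RPM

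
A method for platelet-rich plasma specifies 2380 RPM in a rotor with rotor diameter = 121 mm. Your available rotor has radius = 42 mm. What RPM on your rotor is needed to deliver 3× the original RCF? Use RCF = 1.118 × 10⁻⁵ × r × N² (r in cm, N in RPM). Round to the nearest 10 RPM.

4950 RPM

Original rotor: r = 121 mm / 2 = 60.5 mm = 6.05 cm
RCF_original = 1.118 × 10⁻⁵ × 6.05 × (2380)² = 1.118 × 10⁻⁵ × 6.05 × 5,664,400 ≈ 383.1 × g
Target RCF = 3 × 383.1 ≈ 1,149.3 × g
Your rotor: r = 42 mm = 4.2 cm
1,149.3 = 1.118 × 10⁻⁵ × 4.2 × N²
N² = 1,149.3 / (4.6956 × 10⁻⁵) = 24,476,105
N ≈ √24,476,105 ≈ 4,947.3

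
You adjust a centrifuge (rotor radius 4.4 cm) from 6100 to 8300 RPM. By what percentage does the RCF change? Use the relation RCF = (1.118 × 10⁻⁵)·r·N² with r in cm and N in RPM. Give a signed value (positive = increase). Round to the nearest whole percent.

RCF ∝ N², so the ratio is (8300/6100)² = (1.360656)² = 1.8514.
Change = 1.8514 − 1 = +0.8514 → +85.1%.

+85%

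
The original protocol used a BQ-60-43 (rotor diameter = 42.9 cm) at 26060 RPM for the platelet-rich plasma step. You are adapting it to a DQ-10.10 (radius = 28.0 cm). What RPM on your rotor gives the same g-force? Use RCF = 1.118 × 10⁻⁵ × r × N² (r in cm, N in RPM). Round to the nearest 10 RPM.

22810 RPM

Original rotor: r = 42.9 / 2 = 21.45 cm
RCF_original = 1.118 × 10⁻⁵ × 21.45 × (26060)² = 1.118 × 10⁻⁵ × 21.45 × 679,123,600 ≈ 162,861.3 × g
162,861.3 = 1.118 × 10⁻⁵ × 28 × N²
N² = 162,861.3 / (31.304 × 10⁻⁵) = 520,257,156
N ≈ √520,257,156 ≈ 22,809.1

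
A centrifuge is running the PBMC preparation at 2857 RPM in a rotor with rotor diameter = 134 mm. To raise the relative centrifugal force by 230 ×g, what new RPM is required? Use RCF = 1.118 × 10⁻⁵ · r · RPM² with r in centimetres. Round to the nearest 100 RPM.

r = 134 mm / 2 = 67 mm = 6.7 cm
Current RCF = 1.118 × 10⁻⁵ × 6.7 × (2857)² = 1.118 × 10⁻⁵ × 6.7 × 8,162,449 ≈ 611.4 × g
Target RCF = 611.4 + 230 = 841.4 × g
N² = 841.4 / (7.4906 × 10⁻⁵) = 11,232,745
N ≈ √11,232,745 ≈ 3,351.5

≈ 3400 RPM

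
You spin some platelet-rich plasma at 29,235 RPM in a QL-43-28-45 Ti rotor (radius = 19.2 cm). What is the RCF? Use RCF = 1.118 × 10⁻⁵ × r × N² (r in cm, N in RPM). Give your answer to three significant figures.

≈ 183000 g

RCF = 1.118 × 10⁻⁵ × 19.2 × (29235)² = 1.118 × 10⁻⁵ × 19.2 × 854,685,225 ≈ 183,463.3 × g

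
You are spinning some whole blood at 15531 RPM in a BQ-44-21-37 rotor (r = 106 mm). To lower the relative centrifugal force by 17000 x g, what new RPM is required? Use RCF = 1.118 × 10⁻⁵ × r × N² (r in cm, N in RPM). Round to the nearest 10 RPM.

≈ 9890 RPM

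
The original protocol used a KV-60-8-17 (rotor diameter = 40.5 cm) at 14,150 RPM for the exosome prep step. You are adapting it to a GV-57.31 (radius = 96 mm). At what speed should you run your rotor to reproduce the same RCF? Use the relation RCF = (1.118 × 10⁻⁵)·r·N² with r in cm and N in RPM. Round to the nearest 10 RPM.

≈ 20550 RPM

Original rotor: r = 40.5 / 2 = 20.25 cm
RCF_original = 1.118 × 10⁻⁵ × 20.25 × (14150)² = 1.118 × 10⁻⁵ × 20.25 × 200,222,500 ≈ 45,329.4 × g
Your rotor: r = 96 mm = 9.6 cm
45,329.4 = 1.118 × 10⁻⁵ × 9.6 × N²
N² = 45,329.4 / (10.7328 × 10⁻⁵) = 422,344,589
N ≈ √422,344,589 ≈ 20,551.0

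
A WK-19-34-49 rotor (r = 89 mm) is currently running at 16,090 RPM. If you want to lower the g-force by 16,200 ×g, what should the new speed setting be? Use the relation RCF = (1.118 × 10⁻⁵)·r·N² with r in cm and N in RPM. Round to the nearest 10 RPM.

≈ 9800 RPM

r = 89 mm = 8.9 cm
Current RCF = 1.118 × 10⁻⁵ × 8.9 × (16090)² = 1.118 × 10⁻⁵ × 8.9 × 258,888,100 ≈ 25,759.9 × g
Target RCF = 25,759.9 − 16,200 = 9,559.9 × g
N² = 9,559.9 / (9.9502 × 10⁻⁵) = 96,077,466
N ≈ √96,077,466 ≈ 9,801.9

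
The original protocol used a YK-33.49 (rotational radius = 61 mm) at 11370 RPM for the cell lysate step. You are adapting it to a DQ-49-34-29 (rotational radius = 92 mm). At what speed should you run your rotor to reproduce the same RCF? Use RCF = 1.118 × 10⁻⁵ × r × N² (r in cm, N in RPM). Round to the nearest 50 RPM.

9250 RPM

Original rotor: r = 61 mm = 6.1 cm
RCF_original = 1.118 × 10⁻⁵ × 6.1 × (11370)² = 1.118 × 10⁻⁵ × 6.1 × 129,276,900 ≈ 8,816.4 × g
Your rotor: r = 92 mm = 9.2 cm
8,816.4 = 1.118 × 10⁻⁵ × 9.2 × N²
N² = 8,816.4 / (10.2856 × 10⁻⁵) = 85,715,952
N ≈ √85,715,952 ≈ 9,258.3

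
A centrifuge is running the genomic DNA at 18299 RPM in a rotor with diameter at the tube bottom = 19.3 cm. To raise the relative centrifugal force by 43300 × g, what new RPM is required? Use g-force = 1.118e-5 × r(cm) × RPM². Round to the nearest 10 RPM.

27130 RPM

r = 19.3 / 2 = 9.65 cm
Current RCF = 1.118 × 10⁻⁵ × 9.65 × (18299)² = 1.118 × 10⁻⁵ × 9.65 × 334,853,401 ≈ 36,126.3 × g
Target RCF = 36,126.3 + 43,300 = 79,426.3 × g
N² = 79,426.3 / (10.7887 × 10⁻⁵) = 736,198,986
N ≈ √736,198,986 ≈ 27,133.0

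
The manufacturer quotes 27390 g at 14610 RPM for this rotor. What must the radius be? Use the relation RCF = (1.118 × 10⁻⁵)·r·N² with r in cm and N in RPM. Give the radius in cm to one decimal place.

RCF = 1.118 × 10⁻⁵ × r × N²
27390 = 1.118 × 10⁻⁵ × r × (14610)²
r = 27390 / (1.118 × 10⁻⁵ × 213,452,100) = 27390 / 2386.394 ≈ 11.478 cm

r ≈ 11.5 cm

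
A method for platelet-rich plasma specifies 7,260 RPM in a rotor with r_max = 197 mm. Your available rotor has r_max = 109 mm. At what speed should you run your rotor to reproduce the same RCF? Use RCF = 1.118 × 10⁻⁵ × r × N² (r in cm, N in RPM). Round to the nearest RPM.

≈ 9760 RPM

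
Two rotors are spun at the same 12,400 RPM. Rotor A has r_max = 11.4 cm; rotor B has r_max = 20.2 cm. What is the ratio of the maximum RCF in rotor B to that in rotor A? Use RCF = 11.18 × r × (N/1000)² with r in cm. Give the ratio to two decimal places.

1.77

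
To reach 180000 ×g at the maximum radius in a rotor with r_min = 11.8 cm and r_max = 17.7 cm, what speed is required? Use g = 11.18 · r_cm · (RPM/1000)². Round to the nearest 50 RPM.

N ≈ 30150 RPM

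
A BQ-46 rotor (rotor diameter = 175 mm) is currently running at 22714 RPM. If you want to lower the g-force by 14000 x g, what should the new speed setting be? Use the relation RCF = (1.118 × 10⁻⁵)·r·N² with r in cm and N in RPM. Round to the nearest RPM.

r = 175 mm / 2 = 87.5 mm = 8.75 cm
Current RCF = 1.118 × 10⁻⁵ × 8.75 × (22714)² = 1.118 × 10⁻⁵ × 8.75 × 515,925,796 ≈ 50,470.4 × g
Target RCF = 50,470.4 − 14,000 = 36,470.4 × g
N² = 36,470.4 / (9.7825 × 10⁻⁵) = 372,812,676
N ≈ √372,812,676 ≈ 19,308.4

19308 RPM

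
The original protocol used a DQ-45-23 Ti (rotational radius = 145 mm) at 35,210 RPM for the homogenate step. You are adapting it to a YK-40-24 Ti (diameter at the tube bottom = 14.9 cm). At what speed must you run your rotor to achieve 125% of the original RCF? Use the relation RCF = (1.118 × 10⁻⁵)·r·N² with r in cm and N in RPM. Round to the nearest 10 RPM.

Original rotor: r = 145 mm = 14.5 cm
RCF = 1.118 × 10⁻⁵ × r × N²
RCF_original = 1.118 × 10⁻⁵ × 14.5 × (35210)² = 1.118 × 10⁻⁵ × 14.5 × 1,239,744,100 ≈ 200,974.9 × g
Target RCF = 1.25 × 200,974.9 ≈ 251,218.6 × g
Your rotor: r = 14.9 / 2 = 7.45 cm
251,218.6 = 1.118 × 10⁻⁵ × 7.45 × N²
N² = 251,218.6 / (8.3291 × 10⁻⁵) = 3,016,155,407
N ≈ √3,016,155,407 ≈ 54,919.5

54920 RPM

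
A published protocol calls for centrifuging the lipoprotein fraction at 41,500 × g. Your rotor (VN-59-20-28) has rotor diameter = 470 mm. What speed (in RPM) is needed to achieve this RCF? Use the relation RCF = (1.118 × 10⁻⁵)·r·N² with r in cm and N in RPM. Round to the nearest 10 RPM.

r = 470 mm / 2 = 235 mm = 23.5 cm
41,500 = 1.118 × 10⁻⁵ × 23.5 × N²
N² = 41,500 / (26.273 × 10⁻⁵) = 157,956,838
N ≈ √157,956,838 ≈ 12,568.1

≈ 12570 RPM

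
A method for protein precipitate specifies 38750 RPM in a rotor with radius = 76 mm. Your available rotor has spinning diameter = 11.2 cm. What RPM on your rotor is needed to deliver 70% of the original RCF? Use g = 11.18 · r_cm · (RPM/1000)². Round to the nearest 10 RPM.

Original rotor: r = 76 mm = 7.6 cm
RCF_original = 11.18 × 7.6 × (38.75)² = 11.18 × 7.6 × 1,501.5625 ≈ 127,584.8 × g
Target RCF = 0.7 × 127,584.8 ≈ 89,309.4 × g
Your rotor: r = 11.2 / 2 = 5.6 cm
89,309.4 = 11.18 × 5.6 × (N/1000)²
(N/1000)² = 89,309.4 / 62.608 = 1426.485
N = 1000 × √1426.485 ≈ 37,768.8

37770 RPM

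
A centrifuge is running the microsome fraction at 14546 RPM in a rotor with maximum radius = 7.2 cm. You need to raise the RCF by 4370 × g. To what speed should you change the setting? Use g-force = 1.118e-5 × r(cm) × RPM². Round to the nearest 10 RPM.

N₂ ≈ 16310 RPM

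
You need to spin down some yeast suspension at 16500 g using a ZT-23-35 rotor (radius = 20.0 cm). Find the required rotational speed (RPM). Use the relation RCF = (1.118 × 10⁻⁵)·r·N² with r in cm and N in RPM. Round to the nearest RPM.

16,500 = 1.118 × 10⁻⁵ × 20 × N²
N² = 16,500 / (22.36 × 10⁻⁵) = 73,792,487
N ≈ √73,792,487 ≈ 8,590.3

8590 RPM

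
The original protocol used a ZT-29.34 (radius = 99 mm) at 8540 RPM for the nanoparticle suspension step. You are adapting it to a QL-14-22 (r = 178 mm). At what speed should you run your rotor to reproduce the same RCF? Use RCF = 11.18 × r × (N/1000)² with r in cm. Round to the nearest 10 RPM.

Original rotor: r = 99 mm = 9.9 cm
RCF = 11.18 × r × (N/1000)²
RCF_original = 11.18 × 9.9 × (8.54)² = 11.18 × 9.9 × 72.9316 ≈ 8,072.2 × g
Your rotor: r = 178 mm = 17.8 cm
8,072.2 = 11.18 × 17.8 × (N/1000)²
(N/1000)² = 8,072.2 / 199.004 = 40.563
N = 1000 × √40.563 ≈ 6,368.9

≈ 6370 RPM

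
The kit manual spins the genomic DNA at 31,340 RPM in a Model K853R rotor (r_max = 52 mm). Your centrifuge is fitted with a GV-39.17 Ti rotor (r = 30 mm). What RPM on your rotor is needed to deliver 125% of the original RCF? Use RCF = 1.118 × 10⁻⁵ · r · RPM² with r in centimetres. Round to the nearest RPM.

≈ 46131 RPM

Original rotor: r = 52 mm = 5.2 cm
RCF_original = 1.118 × 10⁻⁵ × 5.2 × (31340)² = 1.118 × 10⁻⁵ × 5.2 × 982,195,600 ≈ 57,100.9 × g
Target RCF = 1.25 × 57,100.9 ≈ 71,376.1 × g
Your rotor: r = 30 mm = 3.0 cm
71,376.1 = 1.118 × 10⁻⁵ × 3 × N²
N² = 71,376.1 / (3.354 × 10⁻⁵) = 2,128,088,849
N ≈ √2,128,088,849 ≈ 46,131.2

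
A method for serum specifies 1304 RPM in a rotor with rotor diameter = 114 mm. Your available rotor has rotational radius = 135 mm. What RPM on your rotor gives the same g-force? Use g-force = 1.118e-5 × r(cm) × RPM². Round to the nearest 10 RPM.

Original rotor: r = 114 mm / 2 = 57 mm = 5.7 cm
RCF = 1.118 × 10⁻⁵ × r × N²
RCF_original = 1.118 × 10⁻⁵ × 5.7 × (1304)² = 1.118 × 10⁻⁵ × 5.7 × 1,700,416 ≈ 108.4 × g
Your rotor: r = 135 mm = 13.5 cm
108.4 = 1.118 × 10⁻⁵ × 13.5 × N²
N² = 108.4 / (15.093 × 10⁻⁵) = 718,214
N ≈ √718,214 ≈ 847.5

850 RPM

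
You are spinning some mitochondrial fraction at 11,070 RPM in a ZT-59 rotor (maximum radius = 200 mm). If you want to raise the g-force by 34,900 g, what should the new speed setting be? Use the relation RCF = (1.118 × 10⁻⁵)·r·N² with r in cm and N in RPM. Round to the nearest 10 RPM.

16690 RPM

r = 200 mm = 20.0 cm
Current RCF = 1.118 × 10⁻⁵ × 20 × (11070)² = 1.118 × 10⁻⁵ × 20 × 122,544,900 ≈ 27,401 × g
Target RCF = 27,401 + 34,900 = 62,301 × g
N² = 62,301 / (22.36 × 10⁻⁵) = 278,627,013
N ≈ √278,627,013 ≈ 16,692.1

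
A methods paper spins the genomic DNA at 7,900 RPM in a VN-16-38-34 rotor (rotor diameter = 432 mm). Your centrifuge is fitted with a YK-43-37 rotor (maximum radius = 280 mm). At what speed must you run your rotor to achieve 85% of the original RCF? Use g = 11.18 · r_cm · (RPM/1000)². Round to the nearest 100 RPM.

≈ 6400 RPM

Original rotor: r = 432 mm / 2 = 216 mm = 21.6 cm
RCF_original = 11.18 × 21.6 × (7.9)² = 11.18 × 21.6 × 62.41 ≈ 15,071.3 × g
Target RCF = 0.85 × 15,071.3 ≈ 12,810.6 × g
Your rotor: r = 280 mm = 28.0 cm
12,810.6 = 11.18 × 28 × (N/1000)²
(N/1000)² = 12,810.6 / 313.04 = 40.9232
N = 1000 × √40.9232 ≈ 6,397.1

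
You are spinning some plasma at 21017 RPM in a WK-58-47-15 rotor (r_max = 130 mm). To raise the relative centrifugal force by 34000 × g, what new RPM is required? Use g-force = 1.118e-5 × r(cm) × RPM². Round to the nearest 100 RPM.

26000 RPM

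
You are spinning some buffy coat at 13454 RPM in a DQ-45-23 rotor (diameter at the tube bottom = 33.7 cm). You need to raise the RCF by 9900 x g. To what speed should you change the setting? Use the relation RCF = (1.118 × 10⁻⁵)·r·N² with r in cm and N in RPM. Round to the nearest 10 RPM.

r = 33.7 / 2 = 16.85 cm
Current RCF = 1.118 × 10⁻⁵ × 16.85 × (13454)² = 1.118 × 10⁻⁵ × 16.85 × 181,010,116 ≈ 34,099.2 × g
Target RCF = 34,099.2 + 9,900 = 43,999.2 × g
N² = 43,999.2 / (18.8383 × 10⁻⁵) = 233,562,476
N ≈ √233,562,476 ≈ 15,282.8

N₂ ≈ 15280 RPM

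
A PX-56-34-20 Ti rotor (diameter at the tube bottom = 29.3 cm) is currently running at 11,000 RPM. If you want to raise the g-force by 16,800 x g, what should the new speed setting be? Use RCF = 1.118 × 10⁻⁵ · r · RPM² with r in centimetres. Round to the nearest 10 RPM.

r = 29.3 / 2 = 14.65 cm
Current RCF = 1.118 × 10⁻⁵ × 14.65 × (11000)² = 1.118 × 10⁻⁵ × 14.65 × 121,000,000 ≈ 19,818.2 × g
Target RCF = 19,818.2 + 16,800 = 36,618.2 × g
N² = 36,618.2 / (16.3787 × 10⁻⁵) = 223,572,078
N ≈ √223,572,078 ≈ 14,952.3

N₂ ≈ 14950 RPM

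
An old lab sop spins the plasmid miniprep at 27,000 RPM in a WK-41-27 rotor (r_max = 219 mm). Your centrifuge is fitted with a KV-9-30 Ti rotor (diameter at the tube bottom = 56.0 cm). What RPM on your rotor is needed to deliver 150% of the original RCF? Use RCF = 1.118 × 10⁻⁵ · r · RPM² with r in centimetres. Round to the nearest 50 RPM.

Original rotor: r = 219 mm = 21.9 cm
RCF_original = 1.118 × 10⁻⁵ × 21.9 × (27000)² = 1.118 × 10⁻⁵ × 21.9 × 729,000,000 ≈ 178,489.8 × g
Target RCF = 1.5 × 178,489.8 ≈ 267,734.7 × g
Your rotor: r = 56.0 / 2 = 28 cm
267,734.7 = 1.118 × 10⁻⁵ × 28 × N²
N² = 267,734.7 / (31.304 × 10⁻⁵) = 855,273,128
N ≈ √855,273,128 ≈ 29,245.1

≈ 29250 RPM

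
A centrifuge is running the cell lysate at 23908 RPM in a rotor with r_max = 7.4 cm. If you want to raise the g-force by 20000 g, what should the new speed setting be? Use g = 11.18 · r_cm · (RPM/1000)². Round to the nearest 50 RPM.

Current RCF = 11.18 × 7.4 × (23.908)² = 11.18 × 7.4 × 571.592464 ≈ 47,289 × g
Target RCF = 47,289 + 20,000 = 67,289 × g
(N/1000)² = 67,289 / 82.732 = 813.337
N = 1000 × √813.337 ≈ 28,519.1

≈ 28500 RPM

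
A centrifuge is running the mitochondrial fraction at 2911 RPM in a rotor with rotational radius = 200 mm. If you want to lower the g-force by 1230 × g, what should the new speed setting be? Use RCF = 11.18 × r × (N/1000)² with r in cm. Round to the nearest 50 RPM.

N₂ ≈ 1700 RPM

r = 200 mm = 20.0 cm
Current RCF = 11.18 × 20 × (2.911)² = 11.18 × 20 × 8.473921 ≈ 1,894.8 × g
Target RCF = 1,894.8 − 1,230 = 664.8 × g
(N/1000)² = 664.8 / 223.6 = 2.973166
N = 1000 × √2.973166 ≈ 1,724.3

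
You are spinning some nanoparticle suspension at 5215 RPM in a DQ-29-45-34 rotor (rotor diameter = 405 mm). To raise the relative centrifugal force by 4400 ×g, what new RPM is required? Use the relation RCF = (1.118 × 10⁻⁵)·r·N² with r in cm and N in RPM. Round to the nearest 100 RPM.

r = 405 mm / 2 = 202.5 mm = 20.25 cm
Current RCF = 1.118 × 10⁻⁵ × 20.25 × (5215)² = 1.118 × 10⁻⁵ × 20.25 × 27,196,225 ≈ 6,157.1 × g
Target RCF = 6,157.1 + 4,400 = 10,557.1 × g
N² = 10,557.1 / (22.6395 × 10⁻⁵) = 46,631,330
N ≈ √46,631,330 ≈ 6,828.7

≈ 6800 RPM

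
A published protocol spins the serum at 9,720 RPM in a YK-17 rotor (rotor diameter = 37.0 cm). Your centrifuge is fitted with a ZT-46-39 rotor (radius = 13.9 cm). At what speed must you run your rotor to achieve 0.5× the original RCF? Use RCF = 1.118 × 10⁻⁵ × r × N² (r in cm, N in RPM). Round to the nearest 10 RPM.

≈ 7930 RPM

Original rotor: r = 37.0 / 2 = 18.5 cm
RCF_original = 1.118 × 10⁻⁵ × 18.5 × (9720)² = 1.118 × 10⁻⁵ × 18.5 × 94,478,400 ≈ 19,541 × g
Target RCF = 0.5 × 19,541 ≈ 9,770.5 × g
9,770.5 = 1.118 × 10⁻⁵ × 13.9 × N²
N² = 9,770.5 / (15.5402 × 10⁻⁵) = 62,872,421
N ≈ √62,872,421 ≈ 7,929.2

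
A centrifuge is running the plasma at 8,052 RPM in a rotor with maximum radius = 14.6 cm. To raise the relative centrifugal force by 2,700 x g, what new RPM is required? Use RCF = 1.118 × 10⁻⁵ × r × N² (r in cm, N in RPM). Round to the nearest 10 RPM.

≈ 9020 RPM

Current RCF = 1.118 × 10⁻⁵ × 14.6 × (8052)² = 1.118 × 10⁻⁵ × 14.6 × 64,834,704 ≈ 10,582.8 × g
Target RCF = 10,582.8 + 2,700 = 13,282.8 × g
N² = 13,282.8 / (16.3228 × 10⁻⁵) = 81,375,744
N ≈ √81,375,744 ≈ 9,020.9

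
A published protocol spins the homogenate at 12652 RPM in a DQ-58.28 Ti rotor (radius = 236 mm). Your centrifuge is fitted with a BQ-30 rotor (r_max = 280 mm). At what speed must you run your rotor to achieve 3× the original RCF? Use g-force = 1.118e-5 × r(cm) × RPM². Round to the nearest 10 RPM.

≈ 20120 RPM

Original rotor: r = 236 mm = 23.6 cm
RCF_original = 1.118 × 10⁻⁵ × 23.6 × (12652)² = 1.118 × 10⁻⁵ × 23.6 × 160,073,104 ≈ 42,235 × g
Target RCF = 3 × 42,235 ≈ 126,705 × g
Your rotor: r = 280 mm = 28.0 cm
126,705 = 1.118 × 10⁻⁵ × 28 × N²
N² = 126,705 / (31.304 × 10⁻⁵) = 404,756,581
N ≈ √404,756,581 ≈ 20,118.6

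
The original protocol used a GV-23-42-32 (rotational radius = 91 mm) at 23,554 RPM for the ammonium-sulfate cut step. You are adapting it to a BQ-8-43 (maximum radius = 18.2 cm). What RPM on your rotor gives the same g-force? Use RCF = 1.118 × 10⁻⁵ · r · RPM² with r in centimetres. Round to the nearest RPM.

Original rotor: r = 91 mm = 9.1 cm
RCF_original = 1.118 × 10⁻⁵ × 9.1 × (23554)² = 1.118 × 10⁻⁵ × 9.1 × 554,790,916 ≈ 56,443.3 × g
56,443.3 = 1.118 × 10⁻⁵ × 18.2 × N²
N² = 56,443.3 / (20.3476 × 10⁻⁵) = 277,395,368
N ≈ √277,395,368 ≈ 16,655.2

16655 RPM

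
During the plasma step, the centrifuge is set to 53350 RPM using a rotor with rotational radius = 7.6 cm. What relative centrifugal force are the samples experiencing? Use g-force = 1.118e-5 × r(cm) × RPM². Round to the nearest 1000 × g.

RCF = 1.118 × 10⁻⁵ × r × N²
RCF = 1.118 × 10⁻⁵ × 7.6 × (53350)² = 1.118 × 10⁻⁵ × 7.6 × 2,846,222,500 ≈ 241,837.8 × g

≈ 242000 x g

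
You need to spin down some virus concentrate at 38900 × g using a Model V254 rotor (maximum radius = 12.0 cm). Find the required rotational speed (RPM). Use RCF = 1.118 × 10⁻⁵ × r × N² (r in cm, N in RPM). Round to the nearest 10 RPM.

38,900 = 1.118 × 10⁻⁵ × 12 × N²
N² = 38,900 / (13.416 × 10⁻⁵) = 289,952,296
N ≈ √289,952,296 ≈ 17,028.0

N ≈ 17030 RPM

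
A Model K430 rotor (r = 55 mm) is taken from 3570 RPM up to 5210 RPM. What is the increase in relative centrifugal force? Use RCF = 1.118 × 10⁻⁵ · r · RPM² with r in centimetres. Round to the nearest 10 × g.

≈ 890 g

r = 55 mm = 5.5 cm
RCF₁ = 1.118 × 10⁻⁵ × 5.5 × (3570)² = 1.118 × 10⁻⁵ × 5.5 × 12,744,900 ≈ 783.7 × g
RCF₂ = 1.118 × 10⁻⁵ × 5.5 × (5210)² = 1.118 × 10⁻⁵ × 5.5 × 27,144,100 ≈ 1,669.1 × g
Increase = 1,669.1 − 783.7 = 885.4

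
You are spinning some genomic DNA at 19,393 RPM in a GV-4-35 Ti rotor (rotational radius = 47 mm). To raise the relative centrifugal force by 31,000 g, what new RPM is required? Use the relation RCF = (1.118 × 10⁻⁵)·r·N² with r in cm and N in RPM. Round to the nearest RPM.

≈ 31081 RPM

r = 47 mm = 4.7 cm
Current RCF = 1.118 × 10⁻⁵ × 4.7 × (19393)² = 1.118 × 10⁻⁵ × 4.7 × 376,088,449 ≈ 19,761.9 × g
Target RCF = 19,761.9 + 31,000 = 50,761.9 × g
N² = 50,761.9 / (5.2546 × 10⁻⁵) = 966,046,892
N ≈ √966,046,892 ≈ 31,081.3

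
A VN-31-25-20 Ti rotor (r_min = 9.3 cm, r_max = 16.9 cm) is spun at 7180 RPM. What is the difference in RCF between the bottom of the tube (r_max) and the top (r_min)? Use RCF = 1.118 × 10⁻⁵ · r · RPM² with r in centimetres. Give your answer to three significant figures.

4380 x g

RCF_max = 1.118 × 10⁻⁵ × 16.9 × (7180)² = 1.118 × 10⁻⁵ × 16.9 × 51,552,400 ≈ 9,740.4 × g
RCF_min = 1.118 × 10⁻⁵ × 9.3 × (7180)² = 1.118 × 10⁻⁵ × 9.3 × 51,552,400 ≈ 5,360.1 × g
ΔRCF = 9,740.4 − 5,360.1 = 4,380.3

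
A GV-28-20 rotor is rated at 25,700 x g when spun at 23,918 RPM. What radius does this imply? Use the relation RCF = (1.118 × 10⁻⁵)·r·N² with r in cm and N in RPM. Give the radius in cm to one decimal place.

r ≈ 4.0 cm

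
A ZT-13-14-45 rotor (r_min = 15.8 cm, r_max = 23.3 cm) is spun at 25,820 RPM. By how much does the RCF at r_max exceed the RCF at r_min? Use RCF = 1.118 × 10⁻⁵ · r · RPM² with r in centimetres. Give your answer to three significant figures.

55900 × g

ΔRCF = 1.118 × 10⁻⁵ × (r_max − r_min) × N² = 1.118 × 10⁻⁵ × 7.5 × 666,672,400 ≈ 55,900.5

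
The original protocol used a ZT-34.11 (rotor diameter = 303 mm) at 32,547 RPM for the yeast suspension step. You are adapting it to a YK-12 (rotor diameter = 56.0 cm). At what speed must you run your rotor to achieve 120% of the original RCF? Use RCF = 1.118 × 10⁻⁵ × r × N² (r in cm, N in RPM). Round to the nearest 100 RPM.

26200 RPM

Original rotor: r = 303 mm / 2 = 151.5 mm = 15.15 cm
RCF_original = 1.118 × 10⁻⁵ × 15.15 × (32547)² = 1.118 × 10⁻⁵ × 15.15 × 1,059,307,209 ≈ 179,422.3 × g
Target RCF = 1.2 × 179,422.3 ≈ 215,306.8 × g
Your rotor: r = 56.0 / 2 = 28 cm
215,306.8 = 1.118 × 10⁻⁵ × 28 × N²
N² = 215,306.8 / (31.304 × 10⁻⁵) = 687,793,253
N ≈ √687,793,253 ≈ 26,225.8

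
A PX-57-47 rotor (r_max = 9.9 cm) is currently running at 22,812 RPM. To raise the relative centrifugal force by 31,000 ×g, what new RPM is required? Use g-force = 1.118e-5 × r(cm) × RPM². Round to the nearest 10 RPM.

Current RCF = 1.118 × 10⁻⁵ × 9.9 × (22812)² = 1.118 × 10⁻⁵ × 9.9 × 520,387,344 ≈ 57,597.5 × g
Target RCF = 57,597.5 + 31,000 = 88,597.5 × g
N² = 88,597.5 / (11.0682 × 10⁻⁵) = 800,468,911
N ≈ √800,468,911 ≈ 28,292.6

28290 RPM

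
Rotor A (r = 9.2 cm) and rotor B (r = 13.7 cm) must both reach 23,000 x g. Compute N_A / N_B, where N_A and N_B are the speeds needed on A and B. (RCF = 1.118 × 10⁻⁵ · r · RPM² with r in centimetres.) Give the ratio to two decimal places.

1.22

At fixed RCF, N ∝ 1/√r, so N_A/N_B = √(r_B/r_A) = √(13.7/9.2) = √1.489130 = 1.2203.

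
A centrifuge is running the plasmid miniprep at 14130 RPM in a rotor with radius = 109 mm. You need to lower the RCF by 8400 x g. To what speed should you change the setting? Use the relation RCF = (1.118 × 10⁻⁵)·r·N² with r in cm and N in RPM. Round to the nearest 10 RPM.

N₂ ≈ 11430 RPM

r = 109 mm = 10.9 cm
Current RCF = 1.118 × 10⁻⁵ × 10.9 × (14130)² = 1.118 × 10⁻⁵ × 10.9 × 199,656,900 ≈ 24,330.6 × g
Target RCF = 24,330.6 − 8,400 = 15,930.6 × g
N² = 15,930.6 / (12.1862 × 10⁻⁵) = 130,726,560
N ≈ √130,726,560 ≈ 11,433.6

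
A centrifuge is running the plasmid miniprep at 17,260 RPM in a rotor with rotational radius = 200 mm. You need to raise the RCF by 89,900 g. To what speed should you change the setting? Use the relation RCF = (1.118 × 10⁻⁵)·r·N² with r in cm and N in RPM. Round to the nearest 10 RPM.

26460 RPM

r = 200 mm = 20.0 cm
Current RCF = 1.118 × 10⁻⁵ × 20 × (17260)² = 1.118 × 10⁻⁵ × 20 × 297,907,600 ≈ 66,612.1 × g
Target RCF = 66,612.1 + 89,900 = 156,512.1 × g
N² = 156,512.1 / (22.36 × 10⁻⁵) = 699,964,669
N ≈ √699,964,669 ≈ 26,456.8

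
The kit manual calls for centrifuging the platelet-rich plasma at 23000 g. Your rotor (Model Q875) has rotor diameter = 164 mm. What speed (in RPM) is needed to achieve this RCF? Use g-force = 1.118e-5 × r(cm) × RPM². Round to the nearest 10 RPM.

≈ 15840 RPM

r = 164 mm / 2 = 82 mm = 8.2 cm
23,000 = 1.118 × 10⁻⁵ × 8.2 × N²
N² = 23,000 / (9.1676 × 10⁻⁵) = 250,883,546
N ≈ √250,883,546 ≈ 15,839.3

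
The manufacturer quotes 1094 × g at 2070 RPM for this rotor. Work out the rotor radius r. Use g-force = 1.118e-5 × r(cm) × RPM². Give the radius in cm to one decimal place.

22.8 cm

RCF = 1.118 × 10⁻⁵ × r × N²
1094 = 1.118 × 10⁻⁵ × r × (2070)²
r = 1094 / (1.118 × 10⁻⁵ × 4,284,900) = 1094 / 47.90518 ≈ 22.837 cm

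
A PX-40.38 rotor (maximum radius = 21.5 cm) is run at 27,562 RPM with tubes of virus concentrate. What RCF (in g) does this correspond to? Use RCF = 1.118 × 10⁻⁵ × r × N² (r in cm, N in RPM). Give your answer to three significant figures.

RCF ≈ 183000 g

RCF = 1.118 × 10⁻⁵ × 21.5 × (27562)² = 1.118 × 10⁻⁵ × 21.5 × 759,663,844 ≈ 182,600.4 × g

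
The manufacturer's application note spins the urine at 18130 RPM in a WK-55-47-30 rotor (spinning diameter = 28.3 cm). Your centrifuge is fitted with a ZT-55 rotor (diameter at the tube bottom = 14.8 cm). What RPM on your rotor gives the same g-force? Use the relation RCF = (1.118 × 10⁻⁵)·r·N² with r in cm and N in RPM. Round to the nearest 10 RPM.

Original rotor: r = 28.3 / 2 = 14.15 cm
RCF = 1.118 × 10⁻⁵ × r × N²
RCF_original = 1.118 × 10⁻⁵ × 14.15 × (18130)² = 1.118 × 10⁻⁵ × 14.15 × 328,696,900 ≈ 51,998.9 × g
Your rotor: r = 14.8 / 2 = 7.4 cm
51,998.9 = 1.118 × 10⁻⁵ × 7.4 × N²
N² = 51,998.9 / (8.2732 × 10⁻⁵) = 628,522,216
N ≈ √628,522,216 ≈ 25,070.3

25070 RPM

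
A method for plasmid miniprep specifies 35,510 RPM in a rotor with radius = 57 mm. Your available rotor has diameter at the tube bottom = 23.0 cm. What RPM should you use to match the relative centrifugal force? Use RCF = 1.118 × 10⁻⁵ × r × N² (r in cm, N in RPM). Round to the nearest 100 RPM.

Original rotor: r = 57 mm = 5.7 cm
RCF = 1.118 × 10⁻⁵ × r × N²
RCF_original = 1.118 × 10⁻⁵ × 5.7 × (35510)² = 1.118 × 10⁻⁵ × 5.7 × 1,260,960,100 ≈ 80,355.9 × g
Your rotor: r = 23.0 / 2 = 11.5 cm
80,355.9 = 1.118 × 10⁻⁵ × 11.5 × N²
N² = 80,355.9 / (12.857 × 10⁻⁵) = 624,997,278
N ≈ √624,997,278 ≈ 24,999.9

≈ 25000 RPM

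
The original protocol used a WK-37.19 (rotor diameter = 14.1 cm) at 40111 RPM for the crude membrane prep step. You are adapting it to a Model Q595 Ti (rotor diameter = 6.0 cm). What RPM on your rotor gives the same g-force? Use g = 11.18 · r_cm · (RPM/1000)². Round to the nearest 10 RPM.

Original rotor: r = 14.1 / 2 = 7.05 cm
RCF = 11.18 × r × (N/1000)²
RCF_original = 11.18 × 7.05 × (40.111)² = 11.18 × 7.05 × 1,608.892321 ≈ 126,811.3 × g
Your rotor: r = 6.0 / 2 = 3 cm
126,811.3 = 11.18 × 3 × (N/1000)²
(N/1000)² = 126,811.3 / 33.54 = 3780.897
N = 1000 × √3780.897 ≈ 61,489.0

61490 RPM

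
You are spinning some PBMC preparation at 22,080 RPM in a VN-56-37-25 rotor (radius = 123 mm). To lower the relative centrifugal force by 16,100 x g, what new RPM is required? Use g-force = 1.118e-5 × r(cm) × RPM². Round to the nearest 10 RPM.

r = 123 mm = 12.3 cm
Current RCF = 1.118 × 10⁻⁵ × 12.3 × (22080)² = 1.118 × 10⁻⁵ × 12.3 × 487,526,400 ≈ 67,041.7 × g
Target RCF = 67,041.7 − 16,100 = 50,941.7 × g
N² = 50,941.7 / (13.7514 × 10⁻⁵) = 370,447,373
N ≈ √370,447,373 ≈ 19,247.0

≈ 19250 RPM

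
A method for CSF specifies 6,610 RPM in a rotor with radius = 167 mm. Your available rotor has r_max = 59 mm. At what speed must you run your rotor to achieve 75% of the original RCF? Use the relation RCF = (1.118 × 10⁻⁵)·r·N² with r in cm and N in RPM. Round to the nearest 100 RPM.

≈ 9600 RPM

Original rotor: r = 167 mm = 16.7 cm
RCF_original = 1.118 × 10⁻⁵ × 16.7 × (6610)² = 1.118 × 10⁻⁵ × 16.7 × 43,692,100 ≈ 8,157.6 × g
Target RCF = 0.75 × 8,157.6 ≈ 6,118.2 × g
Your rotor: r = 59 mm = 5.9 cm
6,118.2 = 1.118 × 10⁻⁵ × 5.9 × N²
N² = 6,118.2 / (6.5962 × 10⁻⁵) = 92,753,403
N ≈ √92,753,403 ≈ 9,630.9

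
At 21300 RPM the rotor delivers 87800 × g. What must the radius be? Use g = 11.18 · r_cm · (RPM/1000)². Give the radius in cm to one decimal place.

r ≈ 17.3 cm

RCF = 11.18 × r × (N/1000)²
87800 = 11.18 × r × (21.3)²
r = 87800 / (11.18 × 453.69) = 87800 / 5072.254 ≈ 17.310 cm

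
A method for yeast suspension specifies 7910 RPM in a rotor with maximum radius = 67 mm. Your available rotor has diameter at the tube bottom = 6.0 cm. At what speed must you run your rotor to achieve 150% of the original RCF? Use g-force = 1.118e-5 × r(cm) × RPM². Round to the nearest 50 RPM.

14500 RPM

Original rotor: r = 67 mm = 6.7 cm
RCF_original = 1.118 × 10⁻⁵ × 6.7 × (7910)² = 1.118 × 10⁻⁵ × 6.7 × 62,568,100 ≈ 4,686.7 × g
Target RCF = 1.5 × 4,686.7 ≈ 7,030 × g
Your rotor: r = 6.0 / 2 = 3 cm
7,030 = 1.118 × 10⁻⁵ × 3 × N²
N² = 7,030 / (3.354 × 10⁻⁵) = 209,600,477
N ≈ √209,600,477 ≈ 14,477.6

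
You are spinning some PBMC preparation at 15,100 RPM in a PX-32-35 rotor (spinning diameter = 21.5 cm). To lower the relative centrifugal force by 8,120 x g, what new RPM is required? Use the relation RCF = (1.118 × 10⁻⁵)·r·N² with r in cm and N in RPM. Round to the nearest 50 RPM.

r = 21.5 / 2 = 10.75 cm
Current RCF = 1.118 × 10⁻⁵ × 10.75 × (15100)² = 1.118 × 10⁻⁵ × 10.75 × 228,010,000 ≈ 27,403.4 × g
Target RCF = 27,403.4 − 8,120 = 19,283.4 × g
N² = 19,283.4 / (12.0185 × 10⁻⁵) = 160,447,643
N ≈ √160,447,643 ≈ 12,666.8

12650 RPM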